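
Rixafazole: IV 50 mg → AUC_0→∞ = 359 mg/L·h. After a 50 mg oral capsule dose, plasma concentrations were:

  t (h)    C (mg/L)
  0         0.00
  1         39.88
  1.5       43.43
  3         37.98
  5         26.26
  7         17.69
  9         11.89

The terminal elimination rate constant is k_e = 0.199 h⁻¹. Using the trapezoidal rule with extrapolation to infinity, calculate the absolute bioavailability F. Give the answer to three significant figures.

F = 0.834

Trapezoidal AUC_0→9 (oral capsule):
  [0→1]: (0.00+39.88)/2 × 1 = 19.94
  [1→1.5]: (39.88+43.43)/2 × 0.5 = 20.8275
  [1.5→3]: (43.43+37.98)/2 × 1.5 = 61.0575
  [3→5]: (37.98+26.26)/2 × 2 = 64.24
  [5→7]: (26.26+17.69)/2 × 2 = 43.95
  [7→9]: (17.69+11.89)/2 × 2 = 29.58
  Sum = 239.595 mg/L·h
Tail: C_last/k_e = 11.89/0.199 = 59.749
AUC_0→∞ (oral capsule) = 239.595 + 59.749 = 299.344 mg/L·h
F = (AUC_ev/D_ev)/(AUC_iv/D_iv) = (299.344/50)/(359/50) = 5.98688/7.18 = 0.8338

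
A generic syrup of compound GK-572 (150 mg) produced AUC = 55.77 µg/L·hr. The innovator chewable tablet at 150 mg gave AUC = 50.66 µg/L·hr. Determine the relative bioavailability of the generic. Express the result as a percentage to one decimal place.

F_rel = (AUC_test/D_test) / (AUC_ref/D_ref)
      = (55.77/150) / (50.66/150)
      = 0.3718 / 0.337733 = 1.1009 = 110.09%

F_rel = 110.1%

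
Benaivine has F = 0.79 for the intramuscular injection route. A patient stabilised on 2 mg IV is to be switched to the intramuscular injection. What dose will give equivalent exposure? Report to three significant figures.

D_intramuscular = 2.53 mg

For equal systemic exposure: F × D_ev = D_iv
D_ev = D_iv / F = 2 / 0.79 = 2.53165 mg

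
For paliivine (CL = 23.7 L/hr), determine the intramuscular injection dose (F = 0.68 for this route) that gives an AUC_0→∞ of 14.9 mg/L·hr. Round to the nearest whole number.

Dose = 519 mg

Dose = CL × AUC_0→∞ / F
     = 23.7 × 14.9 / 0.68 = 519.309 mg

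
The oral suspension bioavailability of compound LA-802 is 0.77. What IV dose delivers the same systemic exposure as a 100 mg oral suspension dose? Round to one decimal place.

D_iv = 77.0 mg

Systemic exposure from an extravascular dose = F × D_ev, so the equivalent IV dose is F × D_ev.
D_iv = F × D_ev = 0.77 × 100 = 77 mg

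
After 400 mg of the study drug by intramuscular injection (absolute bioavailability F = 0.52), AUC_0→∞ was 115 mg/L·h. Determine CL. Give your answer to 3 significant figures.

CL = 1.81 L/h

CL = F × Dose / AUC_0→∞
   = 0.52 × 400 / 115 = 1.8087 L/h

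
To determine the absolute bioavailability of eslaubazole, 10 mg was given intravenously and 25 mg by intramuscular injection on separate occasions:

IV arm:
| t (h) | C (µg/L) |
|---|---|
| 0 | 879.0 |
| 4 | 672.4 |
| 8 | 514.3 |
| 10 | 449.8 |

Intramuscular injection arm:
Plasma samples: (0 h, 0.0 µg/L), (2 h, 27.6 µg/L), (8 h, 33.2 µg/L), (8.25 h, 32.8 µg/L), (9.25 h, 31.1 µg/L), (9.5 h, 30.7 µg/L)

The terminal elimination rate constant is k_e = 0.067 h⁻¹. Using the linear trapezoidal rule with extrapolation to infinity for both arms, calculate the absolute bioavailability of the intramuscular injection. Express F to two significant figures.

F = 0.022

Trapezoidal AUC_0→10 (IV):
  [0→4]: (879.0+672.4)/2 × 4 = 3102.8
  [4→8]: (672.4+514.3)/2 × 4 = 2373.4
  [8→10]: (514.3+449.8)/2 × 2 = 964.1
  Sum = 6440.3 µg/L·h
IV tail: 449.8/0.067 = 6713.433; AUC_iv,0→∞ = 6440.3 + 6713.433 = 13153.733 µg/L·h
Trapezoidal AUC_0→9.5 (intramuscular injection):
  [0→2]: (0.0+27.6)/2 × 2 = 27.6
  [2→8]: (27.6+33.2)/2 × 6 = 182.4
  [8→8.25]: (33.2+32.8)/2 × 0.25 = 8.25
  [8.25→9.25]: (32.8+31.1)/2 × 1 = 31.95
  [9.25→9.5]: (31.1+30.7)/2 × 0.25 = 7.725
  Sum = 257.925 µg/L·h
intramuscular injection tail: 30.7/0.067 = 458.209; AUC_ev,0→∞ = 257.925 + 458.209 = 716.134 µg/L·h
F = (AUC_ev/D_ev)/(AUC_iv/D_iv) = (716.134/25)/(13153.733/10) = 28.64536/1315.3733 = 0.0218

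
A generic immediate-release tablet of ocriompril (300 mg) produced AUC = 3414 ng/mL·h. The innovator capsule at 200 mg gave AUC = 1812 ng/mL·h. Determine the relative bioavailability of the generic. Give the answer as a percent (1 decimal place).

F_rel = (AUC_test/D_test) / (AUC_ref/D_ref)
      = (3414/300) / (1812/200)
      = 11.38 / 9.06 = 1.2561 = 125.61%

F_rel = 125.6%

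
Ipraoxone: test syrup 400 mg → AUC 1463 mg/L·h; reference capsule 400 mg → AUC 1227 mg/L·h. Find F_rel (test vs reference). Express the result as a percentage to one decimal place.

F_rel = (AUC_test/D_test) / (AUC_ref/D_ref)
      = (1463/400) / (1227/400)
      = 3.6575 / 3.0675 = 1.1923 = 119.23%

F_rel = 119.2%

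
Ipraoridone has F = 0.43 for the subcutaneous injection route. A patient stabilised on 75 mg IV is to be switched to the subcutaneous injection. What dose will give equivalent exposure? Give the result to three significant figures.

D_subcutaneous = 174 mg

For equal systemic exposure: F × D_ev = D_iv
D_ev = D_iv / F = 75 / 0.43 = 174.419 mg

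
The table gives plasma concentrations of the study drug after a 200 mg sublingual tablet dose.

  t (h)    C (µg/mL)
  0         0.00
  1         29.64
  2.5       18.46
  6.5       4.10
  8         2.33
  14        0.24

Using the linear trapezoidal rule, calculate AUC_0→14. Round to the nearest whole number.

Trapezoidal AUC_0→14:
  [0→1]: (0.00+29.64)/2 × 1 = 14.82
  [1→2.5]: (29.64+18.46)/2 × 1.5 = 36.075
  [2.5→6.5]: (18.46+4.10)/2 × 4 = 45.12
  [6.5→8]: (4.10+2.33)/2 × 1.5 = 4.8225
  [8→14]: (2.33+0.24)/2 × 6 = 7.71
  Sum = 108.5475 µg/mL·h

AUC = 109 µg/mL·h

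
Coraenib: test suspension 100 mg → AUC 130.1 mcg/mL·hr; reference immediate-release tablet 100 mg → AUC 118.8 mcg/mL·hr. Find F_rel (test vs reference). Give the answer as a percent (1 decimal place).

F_rel = (AUC_test/D_test) / (AUC_ref/D_ref)
      = (130.1/100) / (118.8/100)
      = 1.301 / 1.188 = 1.0951 = 109.51%

F_rel = 109.5%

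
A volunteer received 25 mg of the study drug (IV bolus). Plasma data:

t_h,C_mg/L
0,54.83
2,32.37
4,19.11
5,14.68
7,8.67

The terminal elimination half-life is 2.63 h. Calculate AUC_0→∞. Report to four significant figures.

AUC = 211.8 mg/L·h

Trapezoidal AUC_0→7:
  [0→2]: (54.83+32.37)/2 × 2 = 87.2
  [2→4]: (32.37+19.11)/2 × 2 = 51.48
  [4→5]: (19.11+14.68)/2 × 1 = 16.895
  [5→7]: (14.68+8.67)/2 × 2 = 23.35
  Sum = 178.925 mg/L·h
k_e = ln2 / t½ = 0.693147 / 2.63 = 0.2636 h^-1
Extrapolated tail: C_last / k_e = 8.67 / 0.2636 = 32.891
AUC_0→∞ = 178.925 + 32.891 = 211.816 mg/L·h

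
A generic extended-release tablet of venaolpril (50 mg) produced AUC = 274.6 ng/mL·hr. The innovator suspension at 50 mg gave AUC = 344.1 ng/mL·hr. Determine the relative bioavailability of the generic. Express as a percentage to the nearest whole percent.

F_rel = 80%

F_rel = (AUC_test/D_test) / (AUC_ref/D_ref)
      = (274.6/50) / (344.1/50)
      = 5.492 / 6.882 = 0.7980 = 79.80%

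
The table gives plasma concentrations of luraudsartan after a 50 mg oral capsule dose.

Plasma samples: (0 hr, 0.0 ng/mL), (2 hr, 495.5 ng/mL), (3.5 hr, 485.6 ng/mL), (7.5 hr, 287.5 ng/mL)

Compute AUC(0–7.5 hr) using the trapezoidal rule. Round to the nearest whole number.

Trapezoidal AUC_0→7.5:
  [0→2]: (0.0+495.5)/2 × 2 = 495.5
  [2→3.5]: (495.5+485.6)/2 × 1.5 = 735.825
  [3.5→7.5]: (485.6+287.5)/2 × 4 = 1546.2
  Sum = 2777.525 ng/mL·hr

AUC = 2778 ng/mL·hr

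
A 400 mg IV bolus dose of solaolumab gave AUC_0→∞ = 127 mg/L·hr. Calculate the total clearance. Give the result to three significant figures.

CL = Dose_iv / AUC_0→∞
   = 400 / 127 = 3.14961 L/hr

CL = 3.15 L/hr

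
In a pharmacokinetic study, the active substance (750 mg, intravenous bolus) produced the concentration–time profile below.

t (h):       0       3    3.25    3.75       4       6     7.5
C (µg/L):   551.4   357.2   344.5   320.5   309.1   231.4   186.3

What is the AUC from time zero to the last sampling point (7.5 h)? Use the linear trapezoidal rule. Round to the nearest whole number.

AUC = 2549 µg/L·h

Trapezoidal AUC_0→7.5:
  [0→3]: (551.4+357.2)/2 × 3 = 1362.9
  [3→3.25]: (357.2+344.5)/2 × 0.25 = 87.7125
  [3.25→3.75]: (344.5+320.5)/2 × 0.5 = 166.25
  [3.75→4]: (320.5+309.1)/2 × 0.25 = 78.7
  [4→6]: (309.1+231.4)/2 × 2 = 540.5
  [6→7.5]: (231.4+186.3)/2 × 1.5 = 313.275
  Sum = 2549.3375 µg/L·h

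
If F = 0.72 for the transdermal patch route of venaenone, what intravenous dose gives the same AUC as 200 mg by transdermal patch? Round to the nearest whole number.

Systemic exposure from an extravascular dose = F × D_ev, so the equivalent IV dose is F × D_ev.
D_iv = F × D_ev = 0.72 × 200 = 144 mg

D_iv = 144 mg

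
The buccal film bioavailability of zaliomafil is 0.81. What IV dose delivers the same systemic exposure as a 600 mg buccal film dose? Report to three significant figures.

D_iv = 486 mg

Systemic exposure from an extravascular dose = F × D_ev, so the equivalent IV dose is F × D_ev.
D_iv = F × D_ev = 0.81 × 600 = 486 mg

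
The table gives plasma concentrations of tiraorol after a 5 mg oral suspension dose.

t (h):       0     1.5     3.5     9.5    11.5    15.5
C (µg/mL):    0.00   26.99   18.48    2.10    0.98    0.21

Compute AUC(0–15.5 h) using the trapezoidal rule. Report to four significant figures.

AUC = 132.9 µg/mL·h

Trapezoidal AUC_0→15.5:
  [0→1.5]: (0.00+26.99)/2 × 1.5 = 20.2425
  [1.5→3.5]: (26.99+18.48)/2 × 2 = 45.47
  [3.5→9.5]: (18.48+2.10)/2 × 6 = 61.74
  [9.5→11.5]: (2.10+0.98)/2 × 2 = 3.08
  [11.5→15.5]: (0.98+0.21)/2 × 4 = 2.38
  Sum = 132.9125 µg/mL·h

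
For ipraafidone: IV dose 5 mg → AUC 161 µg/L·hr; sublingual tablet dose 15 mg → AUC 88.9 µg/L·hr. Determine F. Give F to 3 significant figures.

F = (AUC_ev / D_ev) / (AUC_iv / D_iv)
  = (88.9/15) / (161/5)
  = 5.92667 / 32.2 = 0.1841

F = 0.184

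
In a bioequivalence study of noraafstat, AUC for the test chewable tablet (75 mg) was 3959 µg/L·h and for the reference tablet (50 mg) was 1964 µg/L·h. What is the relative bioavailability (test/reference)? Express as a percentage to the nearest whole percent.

F_rel = 134%

F_rel = (AUC_test/D_test) / (AUC_ref/D_ref)
      = (3959/75) / (1964/50)
      = 52.7867 / 39.28 = 1.3439 = 134.39%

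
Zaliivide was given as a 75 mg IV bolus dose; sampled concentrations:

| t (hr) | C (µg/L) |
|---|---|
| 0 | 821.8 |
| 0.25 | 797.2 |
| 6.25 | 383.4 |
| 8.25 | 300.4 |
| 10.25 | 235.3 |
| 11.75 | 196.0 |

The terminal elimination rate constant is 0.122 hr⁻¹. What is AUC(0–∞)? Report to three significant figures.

Trapezoidal AUC_0→11.75:
  [0→0.25]: (821.8+797.2)/2 × 0.25 = 202.375
  [0.25→6.25]: (797.2+383.4)/2 × 6 = 3541.8
  [6.25→8.25]: (383.4+300.4)/2 × 2 = 683.8
  [8.25→10.25]: (300.4+235.3)/2 × 2 = 535.7
  [10.25→11.75]: (235.3+196.0)/2 × 1.5 = 323.475
  Sum = 5287.15 µg/L·hr
Extrapolated tail: C_last / k_e = 196.0 / 0.122 = 1606.557
AUC_0→∞ = 5287.15 + 1606.557 = 6893.707 µg/L·hr

AUC = 6890 µg/L·hr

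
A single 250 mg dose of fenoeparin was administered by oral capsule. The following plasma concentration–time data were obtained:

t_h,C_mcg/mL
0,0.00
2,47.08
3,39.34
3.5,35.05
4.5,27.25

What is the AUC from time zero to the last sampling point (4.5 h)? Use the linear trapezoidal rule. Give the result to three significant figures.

Trapezoidal AUC_0→4.5:
  [0→2]: (0.00+47.08)/2 × 2 = 47.08
  [2→3]: (47.08+39.34)/2 × 1 = 43.21
  [3→3.5]: (39.34+35.05)/2 × 0.5 = 18.5975
  [3.5→4.5]: (35.05+27.25)/2 × 1 = 31.15
  Sum = 140.0375 mcg/mL·h

AUC = 140 mcg/mL·h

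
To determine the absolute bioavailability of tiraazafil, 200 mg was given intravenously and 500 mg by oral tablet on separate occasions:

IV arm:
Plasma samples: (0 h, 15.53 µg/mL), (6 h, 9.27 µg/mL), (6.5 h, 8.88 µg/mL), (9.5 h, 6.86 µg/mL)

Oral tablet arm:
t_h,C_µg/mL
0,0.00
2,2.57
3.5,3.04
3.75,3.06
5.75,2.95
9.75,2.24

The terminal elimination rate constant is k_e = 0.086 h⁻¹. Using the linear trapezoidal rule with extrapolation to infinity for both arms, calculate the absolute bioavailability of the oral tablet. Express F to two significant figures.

Trapezoidal AUC_0→9.5 (IV):
  [0→6]: (15.53+9.27)/2 × 6 = 74.4
  [6→6.5]: (9.27+8.88)/2 × 0.5 = 4.5375
  [6.5→9.5]: (8.88+6.86)/2 × 3 = 23.61
  Sum = 102.5475 µg/mL·h
IV tail: 6.86/0.086 = 79.767; AUC_iv,0→∞ = 102.5475 + 79.767 = 182.3145 µg/mL·h
Trapezoidal AUC_0→9.75 (oral tablet):
  [0→2]: (0.00+2.57)/2 × 2 = 2.57
  [2→3.5]: (2.57+3.04)/2 × 1.5 = 4.2075
  [3.5→3.75]: (3.04+3.06)/2 × 0.25 = 0.7625
  [3.75→5.75]: (3.06+2.95)/2 × 2 = 6.01
  [5.75→9.75]: (2.95+2.24)/2 × 4 = 10.38
  Sum = 23.93 µg/mL·h
oral tablet tail: 2.24/0.086 = 26.047; AUC_ev,0→∞ = 23.93 + 26.047 = 49.977 µg/mL·h
F = (AUC_ev/D_ev)/(AUC_iv/D_iv) = (49.977/500)/(182.3145/200) = 0.099954/0.9115725 = 0.1097

F = 0.11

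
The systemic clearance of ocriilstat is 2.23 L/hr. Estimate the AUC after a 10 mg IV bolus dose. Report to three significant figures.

AUC = 4.48 mg/L·hr

AUC_0→∞ = Dose_iv / CL
        = 10 / 2.23 = 4.4843 mg/L·hr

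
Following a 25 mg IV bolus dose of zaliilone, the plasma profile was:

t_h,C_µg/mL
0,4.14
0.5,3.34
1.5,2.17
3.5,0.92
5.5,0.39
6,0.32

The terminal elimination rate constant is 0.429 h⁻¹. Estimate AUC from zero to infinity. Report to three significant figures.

AUC = 9.95 µg/mL·h

Trapezoidal AUC_0→6:
  [0→0.5]: (4.14+3.34)/2 × 0.5 = 1.87
  [0.5→1.5]: (3.34+2.17)/2 × 1 = 2.755
  [1.5→3.5]: (2.17+0.92)/2 × 2 = 3.09
  [3.5→5.5]: (0.92+0.39)/2 × 2 = 1.31
  [5.5→6]: (0.39+0.32)/2 × 0.5 = 0.1775
  Sum = 9.2025 µg/mL·h
Extrapolated tail: C_last / k_e = 0.32 / 0.429 = 0.746
AUC_0→∞ = 9.2025 + 0.746 = 9.9485 µg/mL·h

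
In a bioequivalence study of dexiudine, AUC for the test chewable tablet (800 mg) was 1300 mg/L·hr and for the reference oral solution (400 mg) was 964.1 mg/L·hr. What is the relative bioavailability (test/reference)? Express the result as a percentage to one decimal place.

F_rel = 67.4%

F_rel = (AUC_test/D_test) / (AUC_ref/D_ref)
      = (1300/800) / (964.1/400)
      = 1.625 / 2.41025 = 0.6742 = 67.42%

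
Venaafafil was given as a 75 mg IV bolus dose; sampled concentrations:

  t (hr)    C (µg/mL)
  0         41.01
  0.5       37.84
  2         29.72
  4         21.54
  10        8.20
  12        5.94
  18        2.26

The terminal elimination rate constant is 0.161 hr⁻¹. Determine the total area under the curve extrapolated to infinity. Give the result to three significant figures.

AUC = 264 µg/mL·hr

Trapezoidal AUC_0→18:
  [0→0.5]: (41.01+37.84)/2 × 0.5 = 19.7125
  [0.5→2]: (37.84+29.72)/2 × 1.5 = 50.67
  [2→4]: (29.72+21.54)/2 × 2 = 51.26
  [4→10]: (21.54+8.20)/2 × 6 = 89.22
  [10→12]: (8.20+5.94)/2 × 2 = 14.14
  [12→18]: (5.94+2.26)/2 × 6 = 24.6
  Sum = 249.6025 µg/mL·hr
Extrapolated tail: C_last / k_e = 2.26 / 0.161 = 14.037
AUC_0→∞ = 249.6025 + 14.037 = 263.6395 µg/mL·hr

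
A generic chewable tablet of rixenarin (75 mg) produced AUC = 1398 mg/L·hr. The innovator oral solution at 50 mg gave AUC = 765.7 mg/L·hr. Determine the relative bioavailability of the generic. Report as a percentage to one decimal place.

F_rel = (AUC_test/D_test) / (AUC_ref/D_ref)
      = (1398/75) / (765.7/50)
      = 18.64 / 15.314 = 1.2172 = 121.72%

F_rel = 121.7%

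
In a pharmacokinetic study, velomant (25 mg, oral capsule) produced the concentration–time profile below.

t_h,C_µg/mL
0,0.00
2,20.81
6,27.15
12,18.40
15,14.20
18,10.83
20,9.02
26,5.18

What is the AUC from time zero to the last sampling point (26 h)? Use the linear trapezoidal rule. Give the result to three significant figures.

Trapezoidal AUC_0→26:
  [0→2]: (0.00+20.81)/2 × 2 = 20.81
  [2→6]: (20.81+27.15)/2 × 4 = 95.92
  [6→12]: (27.15+18.40)/2 × 6 = 136.65
  [12→15]: (18.40+14.20)/2 × 3 = 48.9
  [15→18]: (14.20+10.83)/2 × 3 = 37.545
  [18→20]: (10.83+9.02)/2 × 2 = 19.85
  [20→26]: (9.02+5.18)/2 × 6 = 42.6
  Sum = 402.275 µg/mL·h

AUC = 402 µg/mL·h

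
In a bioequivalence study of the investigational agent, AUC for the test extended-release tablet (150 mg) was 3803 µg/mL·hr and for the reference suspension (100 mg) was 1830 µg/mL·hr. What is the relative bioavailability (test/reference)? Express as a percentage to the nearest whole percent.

F_rel = (AUC_test/D_test) / (AUC_ref/D_ref)
      = (3803/150) / (1830/100)
      = 25.3533 / 18.3 = 1.3854 = 138.54%

F_rel = 139%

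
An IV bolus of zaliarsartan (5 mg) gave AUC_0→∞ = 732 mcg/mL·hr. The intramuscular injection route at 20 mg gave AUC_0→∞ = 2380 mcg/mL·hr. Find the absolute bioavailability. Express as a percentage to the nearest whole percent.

F = (AUC_ev / D_ev) / (AUC_iv / D_iv)
  = (2380/20) / (732/5)
  = 119 / 146.4 = 0.8128
  = 81.28%

F = 81%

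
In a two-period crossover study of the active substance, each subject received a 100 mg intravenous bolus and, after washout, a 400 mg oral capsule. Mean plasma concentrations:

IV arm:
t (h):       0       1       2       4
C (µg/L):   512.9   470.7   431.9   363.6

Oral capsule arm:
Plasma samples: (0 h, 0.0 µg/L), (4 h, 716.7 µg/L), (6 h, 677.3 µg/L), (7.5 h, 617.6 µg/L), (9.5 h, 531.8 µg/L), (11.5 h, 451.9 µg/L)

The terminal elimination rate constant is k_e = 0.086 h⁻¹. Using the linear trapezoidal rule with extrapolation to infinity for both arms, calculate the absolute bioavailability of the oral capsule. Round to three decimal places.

F = 0.469

Trapezoidal AUC_0→4 (IV):
  [0→1]: (512.9+470.7)/2 × 1 = 491.8
  [1→2]: (470.7+431.9)/2 × 1 = 451.3
  [2→4]: (431.9+363.6)/2 × 2 = 795.5
  Sum = 1738.6 µg/L·h
IV tail: 363.6/0.086 = 4227.907; AUC_iv,0→∞ = 1738.6 + 4227.907 = 5966.507 µg/L·h
Trapezoidal AUC_0→11.5 (oral capsule):
  [0→4]: (0.0+716.7)/2 × 4 = 1433.4
  [4→6]: (716.7+677.3)/2 × 2 = 1394.0
  [6→7.5]: (677.3+617.6)/2 × 1.5 = 971.175
  [7.5→9.5]: (617.6+531.8)/2 × 2 = 1149.4
  [9.5→11.5]: (531.8+451.9)/2 × 2 = 983.7
  Sum = 5931.675 µg/L·h
oral capsule tail: 451.9/0.086 = 5254.651; AUC_ev,0→∞ = 5931.675 + 5254.651 = 11186.326 µg/L·h
F = (AUC_ev/D_ev)/(AUC_iv/D_iv) = (11186.326/400)/(5966.507/100) = 27.965815/59.66507 = 0.4687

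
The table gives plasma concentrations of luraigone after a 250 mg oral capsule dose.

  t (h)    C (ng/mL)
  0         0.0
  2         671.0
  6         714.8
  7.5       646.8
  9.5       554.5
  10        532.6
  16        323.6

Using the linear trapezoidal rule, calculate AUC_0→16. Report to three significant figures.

AUC = 8510 ng/mL·h

Trapezoidal AUC_0→16:
  [0→2]: (0.0+671.0)/2 × 2 = 671.0
  [2→6]: (671.0+714.8)/2 × 4 = 2771.6
  [6→7.5]: (714.8+646.8)/2 × 1.5 = 1021.2
  [7.5→9.5]: (646.8+554.5)/2 × 2 = 1201.3
  [9.5→10]: (554.5+532.6)/2 × 0.5 = 271.775
  [10→16]: (532.6+323.6)/2 × 6 = 2568.6
  Sum = 8505.475 ng/mL·h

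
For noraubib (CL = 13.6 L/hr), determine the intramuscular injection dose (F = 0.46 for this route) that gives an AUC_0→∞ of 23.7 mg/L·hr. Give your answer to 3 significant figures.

Dose = CL × AUC_0→∞ / F
     = 13.6 × 23.7 / 0.46 = 700.696 mg

Dose = 701 mg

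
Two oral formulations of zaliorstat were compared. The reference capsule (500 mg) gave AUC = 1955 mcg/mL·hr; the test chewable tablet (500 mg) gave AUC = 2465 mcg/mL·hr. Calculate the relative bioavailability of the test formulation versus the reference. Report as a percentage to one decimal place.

F_rel = 126.1%

F_rel = (AUC_test/D_test) / (AUC_ref/D_ref)
      = (2465/500) / (1955/500)
      = 4.93 / 3.91 = 1.2609 = 126.09%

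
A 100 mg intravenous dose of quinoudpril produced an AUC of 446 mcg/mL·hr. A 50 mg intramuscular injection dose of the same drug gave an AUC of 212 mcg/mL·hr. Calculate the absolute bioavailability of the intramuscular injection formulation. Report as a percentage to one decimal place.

F = 95.1%

F = (AUC_ev / D_ev) / (AUC_iv / D_iv)
  = (212/50) / (446/100)
  = 4.24 / 4.46 = 0.9507
  = 95.07%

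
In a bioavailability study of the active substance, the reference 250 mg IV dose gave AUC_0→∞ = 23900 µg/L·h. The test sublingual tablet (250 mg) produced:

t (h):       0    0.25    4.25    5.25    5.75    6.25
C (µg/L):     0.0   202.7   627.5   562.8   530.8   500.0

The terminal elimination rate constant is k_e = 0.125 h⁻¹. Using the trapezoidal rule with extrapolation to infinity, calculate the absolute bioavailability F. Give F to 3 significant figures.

F = 0.285

Trapezoidal AUC_0→6.25 (sublingual tablet):
  [0→0.25]: (0.0+202.7)/2 × 0.25 = 25.3375
  [0.25→4.25]: (202.7+627.5)/2 × 4 = 1660.4
  [4.25→5.25]: (627.5+562.8)/2 × 1 = 595.15
  [5.25→5.75]: (562.8+530.8)/2 × 0.5 = 273.4
  [5.75→6.25]: (530.8+500.0)/2 × 0.5 = 257.7
  Sum = 2811.9875 µg/L·h
Tail: C_last/k_e = 500.0/0.125 = 4000.000
AUC_0→∞ (sublingual tablet) = 2811.9875 + 4000.000 = 6811.9875 µg/L·h
F = (AUC_ev/D_ev)/(AUC_iv/D_iv) = (6811.9875/250)/(23900/250) = 27.24795/95.6 = 0.2850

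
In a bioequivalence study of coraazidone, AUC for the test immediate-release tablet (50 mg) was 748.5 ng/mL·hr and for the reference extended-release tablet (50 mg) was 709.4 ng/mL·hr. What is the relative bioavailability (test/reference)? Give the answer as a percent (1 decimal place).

F_rel = (AUC_test/D_test) / (AUC_ref/D_ref)
      = (748.5/50) / (709.4/50)
      = 14.97 / 14.188 = 1.0551 = 105.51%

F_rel = 105.5%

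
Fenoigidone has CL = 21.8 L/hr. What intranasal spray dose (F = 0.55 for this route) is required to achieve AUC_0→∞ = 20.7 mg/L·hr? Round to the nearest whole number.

Dose = 820 mg

Dose = CL × AUC_0→∞ / F
     = 21.8 × 20.7 / 0.55 = 820.473 mg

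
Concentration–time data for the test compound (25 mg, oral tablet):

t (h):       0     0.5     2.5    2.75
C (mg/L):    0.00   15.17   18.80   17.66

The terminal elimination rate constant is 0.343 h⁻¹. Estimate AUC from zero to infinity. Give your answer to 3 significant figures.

Trapezoidal AUC_0→2.75:
  [0→0.5]: (0.00+15.17)/2 × 0.5 = 3.7925
  [0.5→2.5]: (15.17+18.80)/2 × 2 = 33.97
  [2.5→2.75]: (18.80+17.66)/2 × 0.25 = 4.5575
  Sum = 42.32 mg/L·h
Extrapolated tail: C_last / k_e = 17.66 / 0.343 = 51.487
AUC_0→∞ = 42.32 + 51.487 = 93.807 mg/L·h

AUC = 93.8 mg/L·h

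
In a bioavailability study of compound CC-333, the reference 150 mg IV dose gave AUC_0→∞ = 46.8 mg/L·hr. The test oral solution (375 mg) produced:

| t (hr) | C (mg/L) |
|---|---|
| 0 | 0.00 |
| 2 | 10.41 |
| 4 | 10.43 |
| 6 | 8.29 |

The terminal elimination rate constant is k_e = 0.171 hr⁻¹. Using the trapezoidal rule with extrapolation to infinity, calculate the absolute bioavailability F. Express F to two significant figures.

Trapezoidal AUC_0→6 (oral solution):
  [0→2]: (0.00+10.41)/2 × 2 = 10.41
  [2→4]: (10.41+10.43)/2 × 2 = 20.84
  [4→6]: (10.43+8.29)/2 × 2 = 18.72
  Sum = 49.97 mg/L·hr
Tail: C_last/k_e = 8.29/0.171 = 48.480
AUC_0→∞ (oral solution) = 49.97 + 48.480 = 98.45 mg/L·hr
F = (AUC_ev/D_ev)/(AUC_iv/D_iv) = (98.45/375)/(46.8/150) = 0.262533/0.312 = 0.8415

F = 0.84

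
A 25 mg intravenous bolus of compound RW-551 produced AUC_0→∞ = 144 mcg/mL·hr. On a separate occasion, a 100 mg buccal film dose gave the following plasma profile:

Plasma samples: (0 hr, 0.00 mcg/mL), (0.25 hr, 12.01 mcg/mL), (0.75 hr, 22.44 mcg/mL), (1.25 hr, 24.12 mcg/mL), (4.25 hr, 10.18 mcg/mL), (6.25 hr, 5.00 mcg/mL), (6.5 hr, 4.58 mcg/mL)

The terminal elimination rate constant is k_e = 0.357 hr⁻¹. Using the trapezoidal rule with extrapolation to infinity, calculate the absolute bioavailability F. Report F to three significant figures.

F = 0.178

Trapezoidal AUC_0→6.5 (buccal film):
  [0→0.25]: (0.00+12.01)/2 × 0.25 = 1.50125
  [0.25→0.75]: (12.01+22.44)/2 × 0.5 = 8.6125
  [0.75→1.25]: (22.44+24.12)/2 × 0.5 = 11.64
  [1.25→4.25]: (24.12+10.18)/2 × 3 = 51.45
  [4.25→6.25]: (10.18+5.00)/2 × 2 = 15.18
  [6.25→6.5]: (5.00+4.58)/2 × 0.25 = 1.1975
  Sum = 89.58125 mcg/mL·hr
Tail: C_last/k_e = 4.58/0.357 = 12.829
AUC_0→∞ (buccal film) = 89.58125 + 12.829 = 102.41025 mcg/mL·hr
F = (AUC_ev/D_ev)/(AUC_iv/D_iv) = (102.41025/100)/(144/25) = 1.0241025/5.76 = 0.1778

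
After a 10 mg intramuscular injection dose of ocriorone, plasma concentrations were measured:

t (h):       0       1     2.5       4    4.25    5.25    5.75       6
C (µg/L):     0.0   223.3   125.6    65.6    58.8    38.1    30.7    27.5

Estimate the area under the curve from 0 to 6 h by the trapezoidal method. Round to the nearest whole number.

Trapezoidal AUC_0→6:
  [0→1]: (0.0+223.3)/2 × 1 = 111.65
  [1→2.5]: (223.3+125.6)/2 × 1.5 = 261.675
  [2.5→4]: (125.6+65.6)/2 × 1.5 = 143.4
  [4→4.25]: (65.6+58.8)/2 × 0.25 = 15.55
  [4.25→5.25]: (58.8+38.1)/2 × 1 = 48.45
  [5.25→5.75]: (38.1+30.7)/2 × 0.5 = 17.2
  [5.75→6]: (30.7+27.5)/2 × 0.25 = 7.275
  Sum = 605.2 µg/L·h

AUC = 605 µg/L·h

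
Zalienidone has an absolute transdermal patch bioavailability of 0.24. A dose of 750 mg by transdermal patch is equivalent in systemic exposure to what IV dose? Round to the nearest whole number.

D_iv = 180 mg

Systemic exposure from an extravascular dose = F × D_ev, so the equivalent IV dose is F × D_ev.
D_iv = F × D_ev = 0.24 × 750 = 180 mg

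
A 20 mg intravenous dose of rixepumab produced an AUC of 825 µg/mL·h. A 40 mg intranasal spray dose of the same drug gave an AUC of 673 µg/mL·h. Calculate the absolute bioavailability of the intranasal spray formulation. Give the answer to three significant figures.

F = 0.408

F = (AUC_ev / D_ev) / (AUC_iv / D_iv)
  = (673/40) / (825/20)
  = 16.825 / 41.25 = 0.4079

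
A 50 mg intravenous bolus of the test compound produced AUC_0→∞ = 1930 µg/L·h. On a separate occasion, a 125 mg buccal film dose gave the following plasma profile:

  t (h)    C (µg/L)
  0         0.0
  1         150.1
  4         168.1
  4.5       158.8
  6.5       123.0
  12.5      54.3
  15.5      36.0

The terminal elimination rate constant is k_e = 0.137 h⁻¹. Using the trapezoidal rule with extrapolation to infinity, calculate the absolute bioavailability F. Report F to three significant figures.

F = 0.383

Trapezoidal AUC_0→15.5 (buccal film):
  [0→1]: (0.0+150.1)/2 × 1 = 75.05
  [1→4]: (150.1+168.1)/2 × 3 = 477.3
  [4→4.5]: (168.1+158.8)/2 × 0.5 = 81.725
  [4.5→6.5]: (158.8+123.0)/2 × 2 = 281.8
  [6.5→12.5]: (123.0+54.3)/2 × 6 = 531.9
  [12.5→15.5]: (54.3+36.0)/2 × 3 = 135.45
  Sum = 1583.225 µg/L·h
Tail: C_last/k_e = 36.0/0.137 = 262.774
AUC_0→∞ (buccal film) = 1583.225 + 262.774 = 1845.999 µg/L·h
F = (AUC_ev/D_ev)/(AUC_iv/D_iv) = (1845.999/125)/(1930/50) = 14.767992/38.6 = 0.3826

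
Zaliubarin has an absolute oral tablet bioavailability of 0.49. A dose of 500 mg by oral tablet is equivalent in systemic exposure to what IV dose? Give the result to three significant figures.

D_iv = 245 mg

Systemic exposure from an extravascular dose = F × D_ev, so the equivalent IV dose is F × D_ev.
D_iv = F × D_ev = 0.49 × 500 = 245 mg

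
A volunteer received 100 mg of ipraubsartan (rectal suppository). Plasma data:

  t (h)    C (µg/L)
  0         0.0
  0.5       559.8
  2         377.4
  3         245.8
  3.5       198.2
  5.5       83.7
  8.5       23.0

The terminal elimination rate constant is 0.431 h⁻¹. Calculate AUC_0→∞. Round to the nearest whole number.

AUC = 1761 µg/L·h

Trapezoidal AUC_0→8.5:
  [0→0.5]: (0.0+559.8)/2 × 0.5 = 139.95
  [0.5→2]: (559.8+377.4)/2 × 1.5 = 702.9
  [2→3]: (377.4+245.8)/2 × 1 = 311.6
  [3→3.5]: (245.8+198.2)/2 × 0.5 = 111.0
  [3.5→5.5]: (198.2+83.7)/2 × 2 = 281.9
  [5.5→8.5]: (83.7+23.0)/2 × 3 = 160.05
  Sum = 1707.4 µg/L·h
Extrapolated tail: C_last / k_e = 23.0 / 0.431 = 53.364
AUC_0→∞ = 1707.4 + 53.364 = 1760.764 µg/L·h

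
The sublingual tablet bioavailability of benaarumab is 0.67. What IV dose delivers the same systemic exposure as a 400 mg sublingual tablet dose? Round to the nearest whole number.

Systemic exposure from an extravascular dose = F × D_ev, so the equivalent IV dose is F × D_ev.
D_iv = F × D_ev = 0.67 × 400 = 268 mg

D_iv = 268 mg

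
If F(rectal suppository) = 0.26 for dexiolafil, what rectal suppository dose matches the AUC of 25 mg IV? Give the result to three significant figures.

For equal systemic exposure: F × D_ev = D_iv
D_ev = D_iv / F = 25 / 0.26 = 96.1538 mg

D_rectal = 96.2 mg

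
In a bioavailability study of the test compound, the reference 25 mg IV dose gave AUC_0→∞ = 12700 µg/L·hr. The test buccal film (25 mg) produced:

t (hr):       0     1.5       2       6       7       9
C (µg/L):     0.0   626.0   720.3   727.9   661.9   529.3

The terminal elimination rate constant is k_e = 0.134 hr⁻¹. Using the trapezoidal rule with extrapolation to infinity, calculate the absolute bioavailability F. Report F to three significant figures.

F = 0.751

Trapezoidal AUC_0→9 (buccal film):
  [0→1.5]: (0.0+626.0)/2 × 1.5 = 469.5
  [1.5→2]: (626.0+720.3)/2 × 0.5 = 336.575
  [2→6]: (720.3+727.9)/2 × 4 = 2896.4
  [6→7]: (727.9+661.9)/2 × 1 = 694.9
  [7→9]: (661.9+529.3)/2 × 2 = 1191.2
  Sum = 5588.575 µg/L·hr
Tail: C_last/k_e = 529.3/0.134 = 3950.000
AUC_0→∞ (buccal film) = 5588.575 + 3950.000 = 9538.575 µg/L·hr
F = (AUC_ev/D_ev)/(AUC_iv/D_iv) = (9538.575/25)/(12700/25) = 381.543/508 = 0.7511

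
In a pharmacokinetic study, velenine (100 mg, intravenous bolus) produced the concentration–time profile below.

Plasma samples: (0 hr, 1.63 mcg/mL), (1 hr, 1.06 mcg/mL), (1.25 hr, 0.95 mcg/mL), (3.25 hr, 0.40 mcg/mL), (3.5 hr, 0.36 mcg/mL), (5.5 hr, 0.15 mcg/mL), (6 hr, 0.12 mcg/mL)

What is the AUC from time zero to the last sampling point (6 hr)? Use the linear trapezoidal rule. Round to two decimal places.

AUC = 3.62 mcg/mL·hr

Trapezoidal AUC_0→6:
  [0→1]: (1.63+1.06)/2 × 1 = 1.345
  [1→1.25]: (1.06+0.95)/2 × 0.25 = 0.25125
  [1.25→3.25]: (0.95+0.40)/2 × 2 = 1.35
  [3.25→3.5]: (0.40+0.36)/2 × 0.25 = 0.095
  [3.5→5.5]: (0.36+0.15)/2 × 2 = 0.51
  [5.5→6]: (0.15+0.12)/2 × 0.5 = 0.0675
  Sum = 3.61875 mcg/mL·hr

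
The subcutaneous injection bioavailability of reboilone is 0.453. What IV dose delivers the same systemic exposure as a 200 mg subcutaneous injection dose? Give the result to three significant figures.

D_iv = 90.6 mg

Systemic exposure from an extravascular dose = F × D_ev, so the equivalent IV dose is F × D_ev.
D_iv = F × D_ev = 0.453 × 200 = 90.6 mg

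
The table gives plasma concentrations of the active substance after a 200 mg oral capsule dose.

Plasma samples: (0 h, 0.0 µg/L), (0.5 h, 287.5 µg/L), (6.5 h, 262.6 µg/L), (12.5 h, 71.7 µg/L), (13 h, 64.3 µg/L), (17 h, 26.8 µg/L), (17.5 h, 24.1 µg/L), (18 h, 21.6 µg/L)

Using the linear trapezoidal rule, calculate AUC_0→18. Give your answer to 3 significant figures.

AUC = 2970 µg/L·h

Trapezoidal AUC_0→18:
  [0→0.5]: (0.0+287.5)/2 × 0.5 = 71.875
  [0.5→6.5]: (287.5+262.6)/2 × 6 = 1650.3
  [6.5→12.5]: (262.6+71.7)/2 × 6 = 1002.9
  [12.5→13]: (71.7+64.3)/2 × 0.5 = 34.0
  [13→17]: (64.3+26.8)/2 × 4 = 182.2
  [17→17.5]: (26.8+24.1)/2 × 0.5 = 12.725
  [17.5→18]: (24.1+21.6)/2 × 0.5 = 11.425
  Sum = 2965.425 µg/L·h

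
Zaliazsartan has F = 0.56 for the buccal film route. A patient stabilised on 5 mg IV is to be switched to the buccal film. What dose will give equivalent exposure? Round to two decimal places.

For equal systemic exposure: F × D_ev = D_iv
D_ev = D_iv / F = 5 / 0.56 = 8.92857 mg

D_buccal = 8.93 mg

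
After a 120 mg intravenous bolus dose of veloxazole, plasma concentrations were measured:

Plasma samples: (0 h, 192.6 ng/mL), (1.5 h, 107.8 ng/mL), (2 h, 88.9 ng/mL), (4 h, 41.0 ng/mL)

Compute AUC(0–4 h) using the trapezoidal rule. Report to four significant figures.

AUC = 404.4 ng/mL·h

Trapezoidal AUC_0→4:
  [0→1.5]: (192.6+107.8)/2 × 1.5 = 225.3
  [1.5→2]: (107.8+88.9)/2 × 0.5 = 49.175
  [2→4]: (88.9+41.0)/2 × 2 = 129.9
  Sum = 404.375 ng/mL·h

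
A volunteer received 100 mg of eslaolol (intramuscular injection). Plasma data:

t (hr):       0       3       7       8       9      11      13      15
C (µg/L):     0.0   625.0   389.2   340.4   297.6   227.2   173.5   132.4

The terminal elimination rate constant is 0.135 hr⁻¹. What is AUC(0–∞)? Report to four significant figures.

Trapezoidal AUC_0→15:
  [0→3]: (0.0+625.0)/2 × 3 = 937.5
  [3→7]: (625.0+389.2)/2 × 4 = 2028.4
  [7→8]: (389.2+340.4)/2 × 1 = 364.8
  [8→9]: (340.4+297.6)/2 × 1 = 319.0
  [9→11]: (297.6+227.2)/2 × 2 = 524.8
  [11→13]: (227.2+173.5)/2 × 2 = 400.7
  [13→15]: (173.5+132.4)/2 × 2 = 305.9
  Sum = 4881.1 µg/L·hr
Extrapolated tail: C_last / k_e = 132.4 / 0.135 = 980.741
AUC_0→∞ = 4881.1 + 980.741 = 5861.841 µg/L·hr

AUC = 5862 µg/L·hr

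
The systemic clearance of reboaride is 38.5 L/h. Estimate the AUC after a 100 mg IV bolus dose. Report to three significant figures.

AUC_0→∞ = Dose_iv / CL
        = 100 / 38.5 = 2.5974 mg/L·h

AUC = 2.60 mg/L·h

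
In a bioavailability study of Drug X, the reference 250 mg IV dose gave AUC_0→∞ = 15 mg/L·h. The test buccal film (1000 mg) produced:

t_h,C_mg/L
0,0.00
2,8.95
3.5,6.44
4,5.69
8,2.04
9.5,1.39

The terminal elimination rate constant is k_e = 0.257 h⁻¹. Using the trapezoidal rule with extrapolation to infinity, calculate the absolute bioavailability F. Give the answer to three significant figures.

Trapezoidal AUC_0→9.5 (buccal film):
  [0→2]: (0.00+8.95)/2 × 2 = 8.95
  [2→3.5]: (8.95+6.44)/2 × 1.5 = 11.5425
  [3.5→4]: (6.44+5.69)/2 × 0.5 = 3.0325
  [4→8]: (5.69+2.04)/2 × 4 = 15.46
  [8→9.5]: (2.04+1.39)/2 × 1.5 = 2.5725
  Sum = 41.5575 mg/L·h
Tail: C_last/k_e = 1.39/0.257 = 5.409
AUC_0→∞ (buccal film) = 41.5575 + 5.409 = 46.9665 mg/L·h
F = (AUC_ev/D_ev)/(AUC_iv/D_iv) = (46.9665/1000)/(15/250) = 0.0469665/0.06 = 0.7828

F = 0.783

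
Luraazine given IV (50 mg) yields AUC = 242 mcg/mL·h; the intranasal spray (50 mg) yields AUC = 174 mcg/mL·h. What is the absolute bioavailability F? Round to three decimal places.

F = (AUC_ev / D_ev) / (AUC_iv / D_iv)
  = (174/50) / (242/50)
  = 3.48 / 4.84 = 0.7190

F = 0.719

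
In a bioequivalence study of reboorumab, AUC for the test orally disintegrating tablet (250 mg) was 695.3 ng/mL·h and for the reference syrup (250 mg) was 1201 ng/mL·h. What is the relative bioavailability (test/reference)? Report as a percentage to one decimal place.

F_rel = (AUC_test/D_test) / (AUC_ref/D_ref)
      = (695.3/250) / (1201/250)
      = 2.7812 / 4.804 = 0.5789 = 57.89%

F_rel = 57.9%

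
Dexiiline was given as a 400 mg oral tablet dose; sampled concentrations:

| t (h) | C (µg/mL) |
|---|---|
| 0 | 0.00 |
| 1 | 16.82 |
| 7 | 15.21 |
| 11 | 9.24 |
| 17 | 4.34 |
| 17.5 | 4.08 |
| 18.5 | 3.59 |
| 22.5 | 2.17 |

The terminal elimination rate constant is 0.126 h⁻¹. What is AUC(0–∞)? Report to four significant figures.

AUC = 228.8 µg/mL·h

Trapezoidal AUC_0→22.5:
  [0→1]: (0.00+16.82)/2 × 1 = 8.41
  [1→7]: (16.82+15.21)/2 × 6 = 96.09
  [7→11]: (15.21+9.24)/2 × 4 = 48.9
  [11→17]: (9.24+4.34)/2 × 6 = 40.74
  [17→17.5]: (4.34+4.08)/2 × 0.5 = 2.105
  [17.5→18.5]: (4.08+3.59)/2 × 1 = 3.835
  [18.5→22.5]: (3.59+2.17)/2 × 4 = 11.52
  Sum = 211.6 µg/mL·h
Extrapolated tail: C_last / k_e = 2.17 / 0.126 = 17.222
AUC_0→∞ = 211.6 + 17.222 = 228.822 µg/mL·h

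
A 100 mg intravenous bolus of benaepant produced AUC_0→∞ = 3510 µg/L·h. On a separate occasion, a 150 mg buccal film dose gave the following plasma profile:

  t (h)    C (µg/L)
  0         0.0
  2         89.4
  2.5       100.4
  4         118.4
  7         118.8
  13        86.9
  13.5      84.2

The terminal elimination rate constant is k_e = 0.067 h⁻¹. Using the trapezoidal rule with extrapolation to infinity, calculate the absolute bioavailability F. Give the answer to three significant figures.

Trapezoidal AUC_0→13.5 (buccal film):
  [0→2]: (0.0+89.4)/2 × 2 = 89.4
  [2→2.5]: (89.4+100.4)/2 × 0.5 = 47.45
  [2.5→4]: (100.4+118.4)/2 × 1.5 = 164.1
  [4→7]: (118.4+118.8)/2 × 3 = 355.8
  [7→13]: (118.8+86.9)/2 × 6 = 617.1
  [13→13.5]: (86.9+84.2)/2 × 0.5 = 42.775
  Sum = 1316.625 µg/L·h
Tail: C_last/k_e = 84.2/0.067 = 1256.716
AUC_0→∞ (buccal film) = 1316.625 + 1256.716 = 2573.341 µg/L·h
F = (AUC_ev/D_ev)/(AUC_iv/D_iv) = (2573.341/150)/(3510/100) = 17.1556/35.1 = 0.4888

F = 0.489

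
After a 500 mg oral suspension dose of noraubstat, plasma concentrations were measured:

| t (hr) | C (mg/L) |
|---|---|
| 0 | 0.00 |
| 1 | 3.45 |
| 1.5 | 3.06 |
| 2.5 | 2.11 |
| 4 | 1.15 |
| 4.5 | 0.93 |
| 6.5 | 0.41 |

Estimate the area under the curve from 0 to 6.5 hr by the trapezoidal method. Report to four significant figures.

Trapezoidal AUC_0→6.5:
  [0→1]: (0.00+3.45)/2 × 1 = 1.725
  [1→1.5]: (3.45+3.06)/2 × 0.5 = 1.6275
  [1.5→2.5]: (3.06+2.11)/2 × 1 = 2.585
  [2.5→4]: (2.11+1.15)/2 × 1.5 = 2.445
  [4→4.5]: (1.15+0.93)/2 × 0.5 = 0.52
  [4.5→6.5]: (0.93+0.41)/2 × 2 = 1.34
  Sum = 10.2425 mg/L·hr

AUC = 10.24 mg/L·hr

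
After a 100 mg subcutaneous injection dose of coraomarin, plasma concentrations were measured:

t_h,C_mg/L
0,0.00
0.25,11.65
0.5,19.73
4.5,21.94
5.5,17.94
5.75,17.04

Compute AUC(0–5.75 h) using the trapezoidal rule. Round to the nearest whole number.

Trapezoidal AUC_0→5.75:
  [0→0.25]: (0.00+11.65)/2 × 0.25 = 1.45625
  [0.25→0.5]: (11.65+19.73)/2 × 0.25 = 3.9225
  [0.5→4.5]: (19.73+21.94)/2 × 4 = 83.34
  [4.5→5.5]: (21.94+17.94)/2 × 1 = 19.94
  [5.5→5.75]: (17.94+17.04)/2 × 0.25 = 4.3725
  Sum = 113.03125 mg/L·h

AUC = 113 mg/L·h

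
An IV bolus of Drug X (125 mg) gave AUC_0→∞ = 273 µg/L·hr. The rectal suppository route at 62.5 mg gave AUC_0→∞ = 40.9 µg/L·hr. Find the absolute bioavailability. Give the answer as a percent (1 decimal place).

F = (AUC_ev / D_ev) / (AUC_iv / D_iv)
  = (40.9/62.5) / (273/125)
  = 0.6544 / 2.184 = 0.2996
  = 29.96%

F = 30.0%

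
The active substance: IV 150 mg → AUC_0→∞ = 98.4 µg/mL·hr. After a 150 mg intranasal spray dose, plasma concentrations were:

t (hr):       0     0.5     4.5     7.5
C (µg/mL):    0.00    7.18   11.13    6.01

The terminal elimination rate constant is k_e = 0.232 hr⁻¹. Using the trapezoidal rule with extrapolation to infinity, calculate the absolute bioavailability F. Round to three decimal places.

F = 0.915

Trapezoidal AUC_0→7.5 (intranasal spray):
  [0→0.5]: (0.00+7.18)/2 × 0.5 = 1.795
  [0.5→4.5]: (7.18+11.13)/2 × 4 = 36.62
  [4.5→7.5]: (11.13+6.01)/2 × 3 = 25.71
  Sum = 64.125 µg/mL·hr
Tail: C_last/k_e = 6.01/0.232 = 25.905
AUC_0→∞ (intranasal spray) = 64.125 + 25.905 = 90.03 µg/mL·hr
F = (AUC_ev/D_ev)/(AUC_iv/D_iv) = (90.03/150)/(98.4/150) = 0.6002/0.656 = 0.9149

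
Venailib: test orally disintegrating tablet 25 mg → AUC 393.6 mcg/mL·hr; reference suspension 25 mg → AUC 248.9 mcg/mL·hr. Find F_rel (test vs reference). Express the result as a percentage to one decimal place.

F_rel = (AUC_test/D_test) / (AUC_ref/D_ref)
      = (393.6/25) / (248.9/25)
      = 15.744 / 9.956 = 1.5814 = 158.14%

F_rel = 158.1%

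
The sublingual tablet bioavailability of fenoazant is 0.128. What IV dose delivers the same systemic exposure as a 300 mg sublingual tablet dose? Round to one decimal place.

Systemic exposure from an extravascular dose = F × D_ev, so the equivalent IV dose is F × D_ev.
D_iv = F × D_ev = 0.128 × 300 = 38.4 mg

D_iv = 38.4 mg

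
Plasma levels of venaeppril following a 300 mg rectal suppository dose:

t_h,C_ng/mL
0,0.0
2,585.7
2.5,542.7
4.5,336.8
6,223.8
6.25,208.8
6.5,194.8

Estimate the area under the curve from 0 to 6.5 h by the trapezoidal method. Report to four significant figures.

Trapezoidal AUC_0→6.5:
  [0→2]: (0.0+585.7)/2 × 2 = 585.7
  [2→2.5]: (585.7+542.7)/2 × 0.5 = 282.1
  [2.5→4.5]: (542.7+336.8)/2 × 2 = 879.5
  [4.5→6]: (336.8+223.8)/2 × 1.5 = 420.45
  [6→6.25]: (223.8+208.8)/2 × 0.25 = 54.075
  [6.25→6.5]: (208.8+194.8)/2 × 0.25 = 50.45
  Sum = 2272.275 ng/mL·h

AUC = 2272 ng/mL·h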